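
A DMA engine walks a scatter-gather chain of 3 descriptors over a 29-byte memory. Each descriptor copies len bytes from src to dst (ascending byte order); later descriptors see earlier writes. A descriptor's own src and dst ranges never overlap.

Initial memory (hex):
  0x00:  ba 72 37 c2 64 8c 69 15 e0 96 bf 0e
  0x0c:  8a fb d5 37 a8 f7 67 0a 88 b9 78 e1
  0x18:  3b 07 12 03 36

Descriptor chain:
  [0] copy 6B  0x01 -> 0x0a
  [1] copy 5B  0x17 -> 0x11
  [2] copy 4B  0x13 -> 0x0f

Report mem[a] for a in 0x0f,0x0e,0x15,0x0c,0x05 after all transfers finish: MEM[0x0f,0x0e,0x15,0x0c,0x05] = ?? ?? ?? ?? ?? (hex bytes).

D0: mem[0x0a..0x0f] <- [72 37 c2 64 8c 69]
D1: mem[0x11..0x15] <- [e1 3b 07 12 03]
D2: mem[0x0f..0x12] <- [07 12 03 78]
query mem[0x0f]=0x07, mem[0x0e]=0x8c, mem[0x15]=0x03, mem[0x0c]=0xc2, mem[0x05]=0x8c

MEM[0x0f,0x0e,0x15,0x0c,0x05] = 07 8c 03 c2 8c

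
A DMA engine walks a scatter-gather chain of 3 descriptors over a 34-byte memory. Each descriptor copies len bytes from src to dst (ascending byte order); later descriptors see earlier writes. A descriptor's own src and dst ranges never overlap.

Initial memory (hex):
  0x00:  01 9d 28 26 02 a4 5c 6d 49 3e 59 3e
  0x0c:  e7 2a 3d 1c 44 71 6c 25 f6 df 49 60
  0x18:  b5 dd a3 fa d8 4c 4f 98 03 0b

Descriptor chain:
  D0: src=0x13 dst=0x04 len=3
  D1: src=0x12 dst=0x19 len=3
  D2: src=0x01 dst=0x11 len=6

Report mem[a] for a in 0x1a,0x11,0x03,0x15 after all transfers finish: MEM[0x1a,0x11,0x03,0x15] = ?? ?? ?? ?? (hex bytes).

MEM[0x1a,0x11,0x03,0x15] = 25 9d 26 f6

[0] 0x13->0x04 len=3 : 25 f6 df
[1] 0x12->0x19 len=3 : 6c 25 f6
[2] 0x01->0x11 len=6 : 9d 28 26 25 f6 df
query mem[0x1a]=0x25, mem[0x11]=0x9d, mem[0x03]=0x26, mem[0x15]=0xf6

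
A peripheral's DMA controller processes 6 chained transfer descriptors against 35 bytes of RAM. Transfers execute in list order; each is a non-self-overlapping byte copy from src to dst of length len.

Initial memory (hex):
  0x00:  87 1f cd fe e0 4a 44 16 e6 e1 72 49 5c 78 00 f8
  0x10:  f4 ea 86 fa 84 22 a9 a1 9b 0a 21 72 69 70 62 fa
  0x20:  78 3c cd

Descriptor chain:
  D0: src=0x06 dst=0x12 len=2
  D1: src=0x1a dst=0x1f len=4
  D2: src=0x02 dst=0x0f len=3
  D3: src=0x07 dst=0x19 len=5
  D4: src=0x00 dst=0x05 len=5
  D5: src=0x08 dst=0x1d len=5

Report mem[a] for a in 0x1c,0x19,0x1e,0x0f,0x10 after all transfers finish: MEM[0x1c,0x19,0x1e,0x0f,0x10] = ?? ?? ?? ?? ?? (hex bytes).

[0] 0x06->0x12 len=2 : 44 16
[1] 0x1a->0x1f len=4 : 21 72 69 70
[2] 0x02->0x0f len=3 : cd fe e0
[3] 0x07->0x19 len=5 : 16 e6 e1 72 49
[4] 0x00->0x05 len=5 : 87 1f cd fe e0
[5] 0x08->0x1d len=5 : fe e0 72 49 5c
query mem[0x1c]=0x72, mem[0x19]=0x16, mem[0x1e]=0xe0, mem[0x0f]=0xcd, mem[0x10]=0xfe

MEM[0x1c,0x19,0x1e,0x0f,0x10] = 72 16 e0 cd fe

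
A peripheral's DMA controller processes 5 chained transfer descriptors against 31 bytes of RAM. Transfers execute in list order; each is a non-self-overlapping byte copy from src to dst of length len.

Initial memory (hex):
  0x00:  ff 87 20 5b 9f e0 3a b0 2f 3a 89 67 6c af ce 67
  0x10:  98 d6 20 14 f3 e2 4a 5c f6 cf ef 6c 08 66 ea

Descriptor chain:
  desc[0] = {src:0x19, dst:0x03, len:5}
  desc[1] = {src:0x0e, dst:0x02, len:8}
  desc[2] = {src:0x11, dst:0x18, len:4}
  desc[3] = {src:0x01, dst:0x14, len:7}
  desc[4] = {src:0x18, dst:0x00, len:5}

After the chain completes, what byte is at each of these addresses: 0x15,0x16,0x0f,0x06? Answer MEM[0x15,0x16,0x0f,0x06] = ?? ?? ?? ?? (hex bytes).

MEM[0x15,0x16,0x0f,0x06] = ce 67 67 20

[0] 0x19->0x03 len=5 : cf ef 6c 08 66
[1] 0x0e->0x02 len=8 : ce 67 98 d6 20 14 f3 e2
[2] 0x11->0x18 len=4 : d6 20 14 f3
[3] 0x01->0x14 len=7 : 87 ce 67 98 d6 20 14
[4] 0x18->0x00 len=5 : d6 20 14 f3 08
query mem[0x15]=0xce, mem[0x16]=0x67, mem[0x0f]=0x67, mem[0x06]=0x20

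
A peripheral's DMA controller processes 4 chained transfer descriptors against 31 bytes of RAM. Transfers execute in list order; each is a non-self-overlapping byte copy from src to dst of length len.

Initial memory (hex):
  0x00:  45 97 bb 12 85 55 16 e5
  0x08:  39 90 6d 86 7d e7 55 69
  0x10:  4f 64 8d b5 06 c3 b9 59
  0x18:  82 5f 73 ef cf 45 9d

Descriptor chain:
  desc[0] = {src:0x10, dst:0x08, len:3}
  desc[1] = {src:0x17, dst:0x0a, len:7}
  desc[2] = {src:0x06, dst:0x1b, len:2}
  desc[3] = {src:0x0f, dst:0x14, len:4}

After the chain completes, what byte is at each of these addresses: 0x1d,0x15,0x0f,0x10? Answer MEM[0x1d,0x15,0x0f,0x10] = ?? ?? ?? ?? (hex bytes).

MEM[0x1d,0x15,0x0f,0x10] = 45 45 cf 45

[0] 0x10->0x08 len=3 : 4f 64 8d
[1] 0x17->0x0a len=7 : 59 82 5f 73 ef cf 45
[2] 0x06->0x1b len=2 : 16 e5
[3] 0x0f->0x14 len=4 : cf 45 64 8d
query mem[0x1d]=0x45, mem[0x15]=0x45, mem[0x0f]=0xcf, mem[0x10]=0x45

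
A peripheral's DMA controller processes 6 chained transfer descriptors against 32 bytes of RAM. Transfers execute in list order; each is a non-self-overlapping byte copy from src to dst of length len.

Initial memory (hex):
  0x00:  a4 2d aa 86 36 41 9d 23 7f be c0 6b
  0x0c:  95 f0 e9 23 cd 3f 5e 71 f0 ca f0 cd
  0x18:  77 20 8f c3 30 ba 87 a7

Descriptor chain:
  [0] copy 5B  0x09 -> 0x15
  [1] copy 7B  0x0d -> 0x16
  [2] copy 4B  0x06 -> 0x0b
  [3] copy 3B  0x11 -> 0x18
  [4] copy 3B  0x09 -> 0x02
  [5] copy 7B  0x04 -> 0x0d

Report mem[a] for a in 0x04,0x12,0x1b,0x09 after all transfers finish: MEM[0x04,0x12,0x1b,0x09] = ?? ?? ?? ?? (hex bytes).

#0 dst[0x15+5] := {0xbe,0xc0,0x6b,0x95,0xf0}
#1 dst[0x16+7] := {0xf0,0xe9,0x23,0xcd,0x3f,0x5e,0x71}
#2 dst[0x0b+4] := {0x9d,0x23,0x7f,0xbe}
#3 dst[0x18+3] := {0x3f,0x5e,0x71}
#4 dst[0x02+3] := {0xbe,0xc0,0x9d}
#5 dst[0x0d+7] := {0x9d,0x41,0x9d,0x23,0x7f,0xbe,0xc0}
query mem[0x04]=0x9d, mem[0x12]=0xbe, mem[0x1b]=0x5e, mem[0x09]=0xbe

MEM[0x04,0x12,0x1b,0x09] = 9d be 5e be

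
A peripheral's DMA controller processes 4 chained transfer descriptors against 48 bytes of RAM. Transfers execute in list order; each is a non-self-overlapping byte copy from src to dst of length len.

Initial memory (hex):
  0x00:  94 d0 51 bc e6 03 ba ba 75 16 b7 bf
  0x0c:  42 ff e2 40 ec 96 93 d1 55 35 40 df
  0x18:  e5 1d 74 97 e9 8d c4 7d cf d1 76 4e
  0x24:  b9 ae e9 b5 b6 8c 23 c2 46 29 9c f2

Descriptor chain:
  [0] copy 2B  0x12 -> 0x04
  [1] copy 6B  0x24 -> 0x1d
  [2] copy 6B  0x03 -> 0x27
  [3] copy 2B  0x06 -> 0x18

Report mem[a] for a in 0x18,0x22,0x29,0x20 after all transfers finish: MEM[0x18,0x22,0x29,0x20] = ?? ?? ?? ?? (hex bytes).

  after D0: wrote 2B at 0x04 = 93d1
  after D1: wrote 6B at 0x1d = b9aee9b5b68c
  after D2: wrote 6B at 0x27 = bc93d1baba75
  after D3: wrote 2B at 0x18 = baba
query mem[0x18]=0xba, mem[0x22]=0x8c, mem[0x29]=0xd1, mem[0x20]=0xb5

MEM[0x18,0x22,0x29,0x20] = ba 8c d1 b5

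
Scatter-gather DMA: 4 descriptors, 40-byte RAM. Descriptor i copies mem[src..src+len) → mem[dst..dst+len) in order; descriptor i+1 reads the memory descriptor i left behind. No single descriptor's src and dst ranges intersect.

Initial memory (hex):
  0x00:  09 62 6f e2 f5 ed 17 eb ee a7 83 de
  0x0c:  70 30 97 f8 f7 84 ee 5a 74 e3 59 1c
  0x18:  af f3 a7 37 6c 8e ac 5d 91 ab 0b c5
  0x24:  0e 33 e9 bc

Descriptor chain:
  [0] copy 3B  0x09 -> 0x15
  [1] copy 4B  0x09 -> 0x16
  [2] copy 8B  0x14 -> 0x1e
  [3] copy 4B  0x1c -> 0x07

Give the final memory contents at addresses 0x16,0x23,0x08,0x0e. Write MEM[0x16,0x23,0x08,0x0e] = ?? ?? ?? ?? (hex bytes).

MEM[0x16,0x23,0x08,0x0e] = a7 70 8e 97

[0] 0x09->0x15 len=3 : a7 83 de
[1] 0x09->0x16 len=4 : a7 83 de 70
[2] 0x14->0x1e len=8 : 74 a7 a7 83 de 70 a7 37
[3] 0x1c->0x07 len=4 : 6c 8e 74 a7
query mem[0x16]=0xa7, mem[0x23]=0x70, mem[0x08]=0x8e, mem[0x0e]=0x97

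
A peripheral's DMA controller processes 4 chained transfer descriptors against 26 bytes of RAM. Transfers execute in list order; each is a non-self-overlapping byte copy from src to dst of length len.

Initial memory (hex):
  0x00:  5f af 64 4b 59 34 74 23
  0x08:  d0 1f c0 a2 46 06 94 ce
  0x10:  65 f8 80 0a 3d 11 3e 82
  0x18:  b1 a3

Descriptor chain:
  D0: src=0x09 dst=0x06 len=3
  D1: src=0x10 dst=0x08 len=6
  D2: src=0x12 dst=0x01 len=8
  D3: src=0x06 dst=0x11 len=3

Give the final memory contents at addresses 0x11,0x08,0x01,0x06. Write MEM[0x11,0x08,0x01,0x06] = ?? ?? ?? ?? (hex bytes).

MEM[0x11,0x08,0x01,0x06] = 82 a3 80 82

D0: mem[0x06..0x08] <- [1f c0 a2]
D1: mem[0x08..0x0d] <- [65 f8 80 0a 3d 11]
D2: mem[0x01..0x08] <- [80 0a 3d 11 3e 82 b1 a3]
D3: mem[0x11..0x13] <- [82 b1 a3]
query mem[0x11]=0x82, mem[0x08]=0xa3, mem[0x01]=0x80, mem[0x06]=0x82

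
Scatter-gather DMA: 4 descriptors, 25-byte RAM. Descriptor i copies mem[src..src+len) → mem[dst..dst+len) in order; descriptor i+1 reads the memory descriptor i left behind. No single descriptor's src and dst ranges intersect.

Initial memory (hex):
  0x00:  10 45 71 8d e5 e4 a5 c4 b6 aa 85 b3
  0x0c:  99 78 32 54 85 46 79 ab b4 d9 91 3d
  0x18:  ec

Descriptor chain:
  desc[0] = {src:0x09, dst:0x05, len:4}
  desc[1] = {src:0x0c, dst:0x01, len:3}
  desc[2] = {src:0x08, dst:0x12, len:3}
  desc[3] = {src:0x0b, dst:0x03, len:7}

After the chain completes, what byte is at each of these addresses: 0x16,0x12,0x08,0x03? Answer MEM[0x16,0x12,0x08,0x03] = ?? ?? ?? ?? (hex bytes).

  after D0: wrote 4B at 0x05 = aa85b399
  after D1: wrote 3B at 0x01 = 997832
  after D2: wrote 3B at 0x12 = 99aa85
  after D3: wrote 7B at 0x03 = b3997832548546
query mem[0x16]=0x91, mem[0x12]=0x99, mem[0x08]=0x85, mem[0x03]=0xb3

MEM[0x16,0x12,0x08,0x03] = 91 99 85 b3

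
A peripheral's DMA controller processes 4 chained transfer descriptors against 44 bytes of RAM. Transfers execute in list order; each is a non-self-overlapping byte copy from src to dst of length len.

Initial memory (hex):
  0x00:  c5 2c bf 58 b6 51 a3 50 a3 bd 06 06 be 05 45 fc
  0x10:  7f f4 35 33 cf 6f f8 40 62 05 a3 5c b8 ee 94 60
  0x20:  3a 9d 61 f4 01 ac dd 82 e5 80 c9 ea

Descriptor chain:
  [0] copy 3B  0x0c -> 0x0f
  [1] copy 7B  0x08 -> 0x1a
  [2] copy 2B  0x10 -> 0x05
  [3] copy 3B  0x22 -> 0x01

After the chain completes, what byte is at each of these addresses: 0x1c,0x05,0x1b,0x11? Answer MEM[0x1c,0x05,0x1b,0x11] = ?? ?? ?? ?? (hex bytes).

MEM[0x1c,0x05,0x1b,0x11] = 06 05 bd 45

#0 dst[0x0f+3] := {0xbe,0x05,0x45}
#1 dst[0x1a+7] := {0xa3,0xbd,0x06,0x06,0xbe,0x05,0x45}
#2 dst[0x05+2] := {0x05,0x45}
#3 dst[0x01+3] := {0x61,0xf4,0x01}
query mem[0x1c]=0x06, mem[0x05]=0x05, mem[0x1b]=0xbd, mem[0x11]=0x45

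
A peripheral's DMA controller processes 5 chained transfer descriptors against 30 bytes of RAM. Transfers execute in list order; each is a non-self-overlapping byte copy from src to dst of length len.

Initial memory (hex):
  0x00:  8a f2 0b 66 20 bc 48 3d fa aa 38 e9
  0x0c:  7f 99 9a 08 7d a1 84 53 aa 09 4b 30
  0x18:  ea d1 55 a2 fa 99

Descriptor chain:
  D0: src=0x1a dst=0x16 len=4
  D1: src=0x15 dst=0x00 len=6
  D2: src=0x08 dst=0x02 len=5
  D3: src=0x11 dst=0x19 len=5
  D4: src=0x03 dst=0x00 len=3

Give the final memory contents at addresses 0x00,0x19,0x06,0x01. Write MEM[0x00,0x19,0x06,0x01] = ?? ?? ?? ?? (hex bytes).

D0: mem[0x16..0x19] <- [55 a2 fa 99]
D1: mem[0x00..0x05] <- [09 55 a2 fa 99 55]
D2: mem[0x02..0x06] <- [fa aa 38 e9 7f]
D3: mem[0x19..0x1d] <- [a1 84 53 aa 09]
D4: mem[0x00..0x02] <- [aa 38 e9]
query mem[0x00]=0xaa, mem[0x19]=0xa1, mem[0x06]=0x7f, mem[0x01]=0x38

MEM[0x00,0x19,0x06,0x01] = aa a1 7f 38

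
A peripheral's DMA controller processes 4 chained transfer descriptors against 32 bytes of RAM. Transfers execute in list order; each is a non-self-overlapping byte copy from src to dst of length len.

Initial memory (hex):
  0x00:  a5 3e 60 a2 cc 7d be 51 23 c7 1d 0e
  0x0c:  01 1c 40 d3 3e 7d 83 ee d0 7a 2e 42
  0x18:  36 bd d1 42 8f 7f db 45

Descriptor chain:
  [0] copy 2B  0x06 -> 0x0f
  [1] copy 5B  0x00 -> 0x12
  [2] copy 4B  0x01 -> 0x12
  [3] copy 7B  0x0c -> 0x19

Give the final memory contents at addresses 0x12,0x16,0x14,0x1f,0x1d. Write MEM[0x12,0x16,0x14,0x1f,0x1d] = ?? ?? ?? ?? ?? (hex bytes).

MEM[0x12,0x16,0x14,0x1f,0x1d] = 3e cc a2 3e 51

#0 dst[0x0f+2] := {0xbe,0x51}
#1 dst[0x12+5] := {0xa5,0x3e,0x60,0xa2,0xcc}
#2 dst[0x12+4] := {0x3e,0x60,0xa2,0xcc}
#3 dst[0x19+7] := {0x01,0x1c,0x40,0xbe,0x51,0x7d,0x3e}
query mem[0x12]=0x3e, mem[0x16]=0xcc, mem[0x14]=0xa2, mem[0x1f]=0x3e, mem[0x1d]=0x51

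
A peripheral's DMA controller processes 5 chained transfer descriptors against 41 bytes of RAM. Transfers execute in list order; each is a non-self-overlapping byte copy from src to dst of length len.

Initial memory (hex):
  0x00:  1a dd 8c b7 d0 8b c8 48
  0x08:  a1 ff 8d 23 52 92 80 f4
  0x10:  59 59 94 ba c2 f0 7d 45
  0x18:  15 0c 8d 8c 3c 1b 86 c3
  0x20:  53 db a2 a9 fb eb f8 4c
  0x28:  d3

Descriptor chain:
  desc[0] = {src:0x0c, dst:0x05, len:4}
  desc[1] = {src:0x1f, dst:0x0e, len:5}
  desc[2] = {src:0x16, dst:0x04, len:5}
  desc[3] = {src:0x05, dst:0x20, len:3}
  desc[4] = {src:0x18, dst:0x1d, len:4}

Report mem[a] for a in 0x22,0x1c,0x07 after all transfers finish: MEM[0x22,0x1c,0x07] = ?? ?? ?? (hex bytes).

  after D0: wrote 4B at 0x05 = 529280f4
  after D1: wrote 5B at 0x0e = c353dba2a9
  after D2: wrote 5B at 0x04 = 7d45150c8d
  after D3: wrote 3B at 0x20 = 45150c
  after D4: wrote 4B at 0x1d = 150c8d8c
query mem[0x22]=0x0c, mem[0x1c]=0x3c, mem[0x07]=0x0c

MEM[0x22,0x1c,0x07] = 0c 3c 0c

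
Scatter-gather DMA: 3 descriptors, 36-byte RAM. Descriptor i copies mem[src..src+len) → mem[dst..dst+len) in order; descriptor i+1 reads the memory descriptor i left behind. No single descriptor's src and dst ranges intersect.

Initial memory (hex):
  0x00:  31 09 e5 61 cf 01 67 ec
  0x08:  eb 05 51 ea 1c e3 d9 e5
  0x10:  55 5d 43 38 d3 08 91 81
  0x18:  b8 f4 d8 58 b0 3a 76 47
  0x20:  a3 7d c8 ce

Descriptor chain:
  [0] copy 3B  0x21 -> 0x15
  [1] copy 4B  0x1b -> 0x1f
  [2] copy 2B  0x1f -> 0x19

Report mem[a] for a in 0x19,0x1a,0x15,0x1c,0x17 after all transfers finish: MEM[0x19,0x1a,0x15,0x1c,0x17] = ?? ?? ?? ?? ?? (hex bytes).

MEM[0x19,0x1a,0x15,0x1c,0x17] = 58 b0 7d b0 ce

#0 dst[0x15+3] := {0x7d,0xc8,0xce}
#1 dst[0x1f+4] := {0x58,0xb0,0x3a,0x76}
#2 dst[0x19+2] := {0x58,0xb0}
query mem[0x19]=0x58, mem[0x1a]=0xb0, mem[0x15]=0x7d, mem[0x1c]=0xb0, mem[0x17]=0xce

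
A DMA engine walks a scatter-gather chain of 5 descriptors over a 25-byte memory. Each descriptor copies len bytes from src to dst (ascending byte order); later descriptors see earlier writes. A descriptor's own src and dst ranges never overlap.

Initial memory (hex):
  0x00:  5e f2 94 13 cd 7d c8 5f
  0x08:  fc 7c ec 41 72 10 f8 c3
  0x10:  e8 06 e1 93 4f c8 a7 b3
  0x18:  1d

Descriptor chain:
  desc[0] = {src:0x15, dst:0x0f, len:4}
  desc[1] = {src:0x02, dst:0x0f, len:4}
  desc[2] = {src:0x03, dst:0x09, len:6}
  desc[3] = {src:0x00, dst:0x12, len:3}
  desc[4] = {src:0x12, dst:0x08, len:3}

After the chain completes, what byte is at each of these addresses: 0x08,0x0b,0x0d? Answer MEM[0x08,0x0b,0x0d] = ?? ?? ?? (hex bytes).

MEM[0x08,0x0b,0x0d] = 5e 7d 5f

#0 dst[0x0f+4] := {0xc8,0xa7,0xb3,0x1d}
#1 dst[0x0f+4] := {0x94,0x13,0xcd,0x7d}
#2 dst[0x09+6] := {0x13,0xcd,0x7d,0xc8,0x5f,0xfc}
#3 dst[0x12+3] := {0x5e,0xf2,0x94}
#4 dst[0x08+3] := {0x5e,0xf2,0x94}
query mem[0x08]=0x5e, mem[0x0b]=0x7d, mem[0x0d]=0x5f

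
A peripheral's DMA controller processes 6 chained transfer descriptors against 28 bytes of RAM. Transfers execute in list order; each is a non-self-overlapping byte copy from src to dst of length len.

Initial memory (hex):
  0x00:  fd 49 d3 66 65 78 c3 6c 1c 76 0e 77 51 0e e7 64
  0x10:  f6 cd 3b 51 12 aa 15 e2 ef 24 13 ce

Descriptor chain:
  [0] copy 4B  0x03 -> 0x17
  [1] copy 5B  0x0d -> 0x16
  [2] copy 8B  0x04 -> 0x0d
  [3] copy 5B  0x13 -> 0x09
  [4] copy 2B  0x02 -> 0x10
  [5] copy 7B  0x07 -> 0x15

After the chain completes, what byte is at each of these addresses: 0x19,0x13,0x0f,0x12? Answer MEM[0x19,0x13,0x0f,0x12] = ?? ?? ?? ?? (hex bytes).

MEM[0x19,0x13,0x0f,0x12] = aa 0e c3 76

  after D0: wrote 4B at 0x17 = 666578c3
  after D1: wrote 5B at 0x16 = 0ee764f6cd
  after D2: wrote 8B at 0x0d = 6578c36c1c760e77
  after D3: wrote 5B at 0x09 = 0e77aa0ee7
  after D4: wrote 2B at 0x10 = d366
  after D5: wrote 7B at 0x15 = 6c1c0e77aa0ee7
query mem[0x19]=0xaa, mem[0x13]=0x0e, mem[0x0f]=0xc3, mem[0x12]=0x76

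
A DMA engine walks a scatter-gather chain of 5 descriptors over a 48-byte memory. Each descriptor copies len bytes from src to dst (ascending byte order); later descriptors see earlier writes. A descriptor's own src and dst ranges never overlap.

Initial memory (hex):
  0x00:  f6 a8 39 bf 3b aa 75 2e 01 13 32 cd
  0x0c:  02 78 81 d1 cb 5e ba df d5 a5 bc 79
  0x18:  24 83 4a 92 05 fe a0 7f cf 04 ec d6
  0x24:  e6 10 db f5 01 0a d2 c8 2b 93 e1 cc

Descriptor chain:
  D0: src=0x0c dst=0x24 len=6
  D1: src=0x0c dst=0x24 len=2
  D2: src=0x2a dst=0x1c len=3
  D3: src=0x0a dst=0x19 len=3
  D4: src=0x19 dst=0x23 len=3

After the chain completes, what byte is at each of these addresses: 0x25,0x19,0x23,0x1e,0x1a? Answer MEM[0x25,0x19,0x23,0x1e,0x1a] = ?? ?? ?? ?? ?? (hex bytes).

D0: mem[0x24..0x29] <- [02 78 81 d1 cb 5e]
D1: mem[0x24..0x25] <- [02 78]
D2: mem[0x1c..0x1e] <- [d2 c8 2b]
D3: mem[0x19..0x1b] <- [32 cd 02]
D4: mem[0x23..0x25] <- [32 cd 02]
query mem[0x25]=0x02, mem[0x19]=0x32, mem[0x23]=0x32, mem[0x1e]=0x2b, mem[0x1a]=0xcd

MEM[0x25,0x19,0x23,0x1e,0x1a] = 02 32 32 2b cd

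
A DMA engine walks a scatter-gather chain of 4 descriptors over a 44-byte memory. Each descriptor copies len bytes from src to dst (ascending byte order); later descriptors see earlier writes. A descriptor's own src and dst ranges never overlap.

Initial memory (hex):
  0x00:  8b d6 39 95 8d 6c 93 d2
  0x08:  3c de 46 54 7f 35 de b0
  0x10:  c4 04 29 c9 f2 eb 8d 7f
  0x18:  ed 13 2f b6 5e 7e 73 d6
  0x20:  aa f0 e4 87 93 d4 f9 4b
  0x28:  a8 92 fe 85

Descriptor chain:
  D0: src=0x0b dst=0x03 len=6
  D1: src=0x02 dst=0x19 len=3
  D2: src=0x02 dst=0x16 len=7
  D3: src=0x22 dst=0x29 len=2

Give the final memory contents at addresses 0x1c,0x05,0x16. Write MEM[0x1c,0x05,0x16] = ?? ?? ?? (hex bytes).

[0] 0x0b->0x03 len=6 : 54 7f 35 de b0 c4
[1] 0x02->0x19 len=3 : 39 54 7f
[2] 0x02->0x16 len=7 : 39 54 7f 35 de b0 c4
[3] 0x22->0x29 len=2 : e4 87
query mem[0x1c]=0xc4, mem[0x05]=0x35, mem[0x16]=0x39

MEM[0x1c,0x05,0x16] = c4 35 39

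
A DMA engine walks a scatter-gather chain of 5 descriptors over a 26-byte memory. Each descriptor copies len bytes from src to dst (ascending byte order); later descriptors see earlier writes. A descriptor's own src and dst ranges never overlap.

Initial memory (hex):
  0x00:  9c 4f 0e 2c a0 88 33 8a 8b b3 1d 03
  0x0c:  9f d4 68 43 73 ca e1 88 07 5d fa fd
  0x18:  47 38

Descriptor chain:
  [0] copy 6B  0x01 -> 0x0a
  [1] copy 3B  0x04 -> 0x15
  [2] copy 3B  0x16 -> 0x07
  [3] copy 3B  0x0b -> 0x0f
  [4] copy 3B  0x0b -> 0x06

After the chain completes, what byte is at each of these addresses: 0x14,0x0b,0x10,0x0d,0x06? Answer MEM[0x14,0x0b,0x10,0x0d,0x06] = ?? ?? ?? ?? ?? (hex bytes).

MEM[0x14,0x0b,0x10,0x0d,0x06] = 07 0e 2c a0 0e

D0: mem[0x0a..0x0f] <- [4f 0e 2c a0 88 33]
D1: mem[0x15..0x17] <- [a0 88 33]
D2: mem[0x07..0x09] <- [88 33 47]
D3: mem[0x0f..0x11] <- [0e 2c a0]
D4: mem[0x06..0x08] <- [0e 2c a0]
query mem[0x14]=0x07, mem[0x0b]=0x0e, mem[0x10]=0x2c, mem[0x0d]=0xa0, mem[0x06]=0x0e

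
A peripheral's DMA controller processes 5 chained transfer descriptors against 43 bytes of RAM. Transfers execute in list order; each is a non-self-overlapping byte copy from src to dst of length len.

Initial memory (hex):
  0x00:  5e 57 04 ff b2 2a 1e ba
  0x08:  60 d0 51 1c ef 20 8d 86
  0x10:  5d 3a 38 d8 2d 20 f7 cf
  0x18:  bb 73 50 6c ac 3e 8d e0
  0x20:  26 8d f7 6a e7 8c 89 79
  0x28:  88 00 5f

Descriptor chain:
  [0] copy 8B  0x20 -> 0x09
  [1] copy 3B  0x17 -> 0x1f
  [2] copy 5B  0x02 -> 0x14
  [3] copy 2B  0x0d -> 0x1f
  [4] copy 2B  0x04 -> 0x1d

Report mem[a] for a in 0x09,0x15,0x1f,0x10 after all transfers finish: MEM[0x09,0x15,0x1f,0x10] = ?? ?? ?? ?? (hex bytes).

MEM[0x09,0x15,0x1f,0x10] = 26 ff e7 79

[0] 0x20->0x09 len=8 : 26 8d f7 6a e7 8c 89 79
[1] 0x17->0x1f len=3 : cf bb 73
[2] 0x02->0x14 len=5 : 04 ff b2 2a 1e
[3] 0x0d->0x1f len=2 : e7 8c
[4] 0x04->0x1d len=2 : b2 2a
query mem[0x09]=0x26, mem[0x15]=0xff, mem[0x1f]=0xe7, mem[0x10]=0x79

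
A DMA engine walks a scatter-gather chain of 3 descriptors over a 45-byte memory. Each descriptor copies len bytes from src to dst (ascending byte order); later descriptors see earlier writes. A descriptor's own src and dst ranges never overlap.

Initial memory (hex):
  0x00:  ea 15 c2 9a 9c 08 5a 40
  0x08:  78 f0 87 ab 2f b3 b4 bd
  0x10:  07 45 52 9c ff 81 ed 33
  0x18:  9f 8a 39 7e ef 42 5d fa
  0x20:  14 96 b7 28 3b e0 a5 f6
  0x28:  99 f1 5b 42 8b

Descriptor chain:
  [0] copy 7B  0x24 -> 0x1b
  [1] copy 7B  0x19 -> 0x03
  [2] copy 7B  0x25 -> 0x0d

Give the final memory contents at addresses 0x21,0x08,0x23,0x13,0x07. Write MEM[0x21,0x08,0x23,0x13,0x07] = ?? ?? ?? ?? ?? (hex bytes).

MEM[0x21,0x08,0x23,0x13,0x07] = 5b f6 28 42 a5

#0 dst[0x1b+7] := {0x3b,0xe0,0xa5,0xf6,0x99,0xf1,0x5b}
#1 dst[0x03+7] := {0x8a,0x39,0x3b,0xe0,0xa5,0xf6,0x99}
#2 dst[0x0d+7] := {0xe0,0xa5,0xf6,0x99,0xf1,0x5b,0x42}
query mem[0x21]=0x5b, mem[0x08]=0xf6, mem[0x23]=0x28, mem[0x13]=0x42, mem[0x07]=0xa5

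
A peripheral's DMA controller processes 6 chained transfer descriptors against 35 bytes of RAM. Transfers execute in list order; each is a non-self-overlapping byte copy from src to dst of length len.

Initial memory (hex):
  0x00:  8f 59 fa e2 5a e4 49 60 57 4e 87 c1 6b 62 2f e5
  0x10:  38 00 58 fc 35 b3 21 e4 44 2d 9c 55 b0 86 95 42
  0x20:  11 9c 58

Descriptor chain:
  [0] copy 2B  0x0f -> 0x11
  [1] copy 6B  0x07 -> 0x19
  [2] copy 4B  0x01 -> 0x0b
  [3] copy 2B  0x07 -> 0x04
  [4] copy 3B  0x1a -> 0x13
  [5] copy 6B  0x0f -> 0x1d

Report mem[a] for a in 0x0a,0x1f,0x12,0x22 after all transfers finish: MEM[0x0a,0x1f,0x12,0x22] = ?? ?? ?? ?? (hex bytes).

D0: mem[0x11..0x12] <- [e5 38]
D1: mem[0x19..0x1e] <- [60 57 4e 87 c1 6b]
D2: mem[0x0b..0x0e] <- [59 fa e2 5a]
D3: mem[0x04..0x05] <- [60 57]
D4: mem[0x13..0x15] <- [57 4e 87]
D5: mem[0x1d..0x22] <- [e5 38 e5 38 57 4e]
query mem[0x0a]=0x87, mem[0x1f]=0xe5, mem[0x12]=0x38, mem[0x22]=0x4e

MEM[0x0a,0x1f,0x12,0x22] = 87 e5 38 4e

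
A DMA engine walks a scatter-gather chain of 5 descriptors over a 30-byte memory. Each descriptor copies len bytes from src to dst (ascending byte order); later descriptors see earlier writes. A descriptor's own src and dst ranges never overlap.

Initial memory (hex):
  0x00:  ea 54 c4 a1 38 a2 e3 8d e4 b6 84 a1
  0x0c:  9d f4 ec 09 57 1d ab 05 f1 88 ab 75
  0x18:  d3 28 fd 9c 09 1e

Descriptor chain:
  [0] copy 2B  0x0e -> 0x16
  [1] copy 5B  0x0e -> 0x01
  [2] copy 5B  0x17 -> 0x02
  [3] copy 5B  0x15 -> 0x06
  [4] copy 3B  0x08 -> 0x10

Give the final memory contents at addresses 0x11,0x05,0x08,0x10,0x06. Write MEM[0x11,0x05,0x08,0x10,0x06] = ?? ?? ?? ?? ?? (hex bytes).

D0: mem[0x16..0x17] <- [ec 09]
D1: mem[0x01..0x05] <- [ec 09 57 1d ab]
D2: mem[0x02..0x06] <- [09 d3 28 fd 9c]
D3: mem[0x06..0x0a] <- [88 ec 09 d3 28]
D4: mem[0x10..0x12] <- [09 d3 28]
query mem[0x11]=0xd3, mem[0x05]=0xfd, mem[0x08]=0x09, mem[0x10]=0x09, mem[0x06]=0x88

MEM[0x11,0x05,0x08,0x10,0x06] = d3 fd 09 09 88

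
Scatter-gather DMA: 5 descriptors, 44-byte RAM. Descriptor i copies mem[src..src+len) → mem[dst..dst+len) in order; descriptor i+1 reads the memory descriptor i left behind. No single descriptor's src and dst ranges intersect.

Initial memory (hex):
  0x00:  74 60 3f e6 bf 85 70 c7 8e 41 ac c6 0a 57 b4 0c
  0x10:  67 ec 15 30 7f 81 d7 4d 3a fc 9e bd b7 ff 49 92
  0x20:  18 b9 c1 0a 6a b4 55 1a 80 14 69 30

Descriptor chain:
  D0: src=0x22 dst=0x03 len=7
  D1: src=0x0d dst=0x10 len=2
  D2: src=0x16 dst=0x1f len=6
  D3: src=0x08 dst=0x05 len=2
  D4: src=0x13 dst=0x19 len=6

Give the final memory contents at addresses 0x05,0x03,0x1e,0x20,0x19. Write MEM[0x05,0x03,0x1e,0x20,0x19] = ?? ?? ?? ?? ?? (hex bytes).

MEM[0x05,0x03,0x1e,0x20,0x19] = 1a c1 3a 4d 30

  after D0: wrote 7B at 0x03 = c10a6ab4551a80
  after D1: wrote 2B at 0x10 = 57b4
  after D2: wrote 6B at 0x1f = d74d3afc9ebd
  after D3: wrote 2B at 0x05 = 1a80
  after D4: wrote 6B at 0x19 = 307f81d74d3a
query mem[0x05]=0x1a, mem[0x03]=0xc1, mem[0x1e]=0x3a, mem[0x20]=0x4d, mem[0x19]=0x30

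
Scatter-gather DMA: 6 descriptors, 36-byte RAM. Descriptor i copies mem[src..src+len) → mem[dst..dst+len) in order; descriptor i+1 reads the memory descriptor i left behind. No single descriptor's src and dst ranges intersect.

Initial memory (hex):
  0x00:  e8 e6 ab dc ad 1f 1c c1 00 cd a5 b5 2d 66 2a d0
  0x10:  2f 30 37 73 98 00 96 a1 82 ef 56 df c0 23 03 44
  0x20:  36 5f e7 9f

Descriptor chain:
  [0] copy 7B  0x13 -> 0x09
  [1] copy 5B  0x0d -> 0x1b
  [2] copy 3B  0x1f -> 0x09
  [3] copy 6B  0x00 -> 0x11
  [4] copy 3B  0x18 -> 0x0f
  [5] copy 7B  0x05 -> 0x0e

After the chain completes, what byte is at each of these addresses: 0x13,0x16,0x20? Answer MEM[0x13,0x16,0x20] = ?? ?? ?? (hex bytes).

MEM[0x13,0x16,0x20] = 36 1f 36

D0: mem[0x09..0x0f] <- [73 98 00 96 a1 82 ef]
D1: mem[0x1b..0x1f] <- [a1 82 ef 2f 30]
D2: mem[0x09..0x0b] <- [30 36 5f]
D3: mem[0x11..0x16] <- [e8 e6 ab dc ad 1f]
D4: mem[0x0f..0x11] <- [82 ef 56]
D5: mem[0x0e..0x14] <- [1f 1c c1 00 30 36 5f]
query mem[0x13]=0x36, mem[0x16]=0x1f, mem[0x20]=0x36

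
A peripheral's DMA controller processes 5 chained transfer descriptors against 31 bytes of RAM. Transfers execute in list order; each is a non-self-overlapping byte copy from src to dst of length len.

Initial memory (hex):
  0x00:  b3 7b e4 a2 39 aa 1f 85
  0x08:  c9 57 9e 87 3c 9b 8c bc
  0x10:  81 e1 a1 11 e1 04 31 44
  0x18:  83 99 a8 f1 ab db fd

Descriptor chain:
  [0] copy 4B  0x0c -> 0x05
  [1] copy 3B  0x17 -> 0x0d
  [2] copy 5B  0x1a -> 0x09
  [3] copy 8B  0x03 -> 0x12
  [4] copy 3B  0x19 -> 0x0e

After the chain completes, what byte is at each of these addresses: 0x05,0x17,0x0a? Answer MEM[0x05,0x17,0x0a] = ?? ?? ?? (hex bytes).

D0: mem[0x05..0x08] <- [3c 9b 8c bc]
D1: mem[0x0d..0x0f] <- [44 83 99]
D2: mem[0x09..0x0d] <- [a8 f1 ab db fd]
D3: mem[0x12..0x19] <- [a2 39 3c 9b 8c bc a8 f1]
D4: mem[0x0e..0x10] <- [f1 a8 f1]
query mem[0x05]=0x3c, mem[0x17]=0xbc, mem[0x0a]=0xf1

MEM[0x05,0x17,0x0a] = 3c bc f1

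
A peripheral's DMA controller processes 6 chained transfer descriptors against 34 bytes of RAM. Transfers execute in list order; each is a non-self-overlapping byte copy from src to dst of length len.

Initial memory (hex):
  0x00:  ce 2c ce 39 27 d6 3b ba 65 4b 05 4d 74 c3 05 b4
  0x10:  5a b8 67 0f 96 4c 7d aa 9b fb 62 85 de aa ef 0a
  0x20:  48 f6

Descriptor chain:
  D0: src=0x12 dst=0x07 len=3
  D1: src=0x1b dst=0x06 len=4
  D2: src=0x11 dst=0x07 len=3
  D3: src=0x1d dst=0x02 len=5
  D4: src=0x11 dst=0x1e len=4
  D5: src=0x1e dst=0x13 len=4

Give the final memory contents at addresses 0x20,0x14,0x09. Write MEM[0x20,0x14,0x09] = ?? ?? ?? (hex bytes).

  after D0: wrote 3B at 0x07 = 670f96
  after D1: wrote 4B at 0x06 = 85deaaef
  after D2: wrote 3B at 0x07 = b8670f
  after D3: wrote 5B at 0x02 = aaef0a48f6
  after D4: wrote 4B at 0x1e = b8670f96
  after D5: wrote 4B at 0x13 = b8670f96
query mem[0x20]=0x0f, mem[0x14]=0x67, mem[0x09]=0x0f

MEM[0x20,0x14,0x09] = 0f 67 0f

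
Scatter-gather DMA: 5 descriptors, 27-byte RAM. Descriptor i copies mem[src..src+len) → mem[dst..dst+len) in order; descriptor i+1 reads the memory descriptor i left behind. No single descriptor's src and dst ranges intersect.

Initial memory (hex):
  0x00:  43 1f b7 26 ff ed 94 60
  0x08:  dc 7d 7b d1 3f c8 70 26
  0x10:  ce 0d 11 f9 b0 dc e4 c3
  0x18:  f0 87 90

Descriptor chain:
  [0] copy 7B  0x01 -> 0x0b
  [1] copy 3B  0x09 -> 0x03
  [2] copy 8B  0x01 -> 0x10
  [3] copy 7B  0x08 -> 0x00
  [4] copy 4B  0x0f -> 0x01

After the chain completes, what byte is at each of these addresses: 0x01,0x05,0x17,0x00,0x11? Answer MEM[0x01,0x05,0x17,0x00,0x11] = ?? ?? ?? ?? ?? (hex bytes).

MEM[0x01,0x05,0x17,0x00,0x11] = ed 26 dc dc b7

[0] 0x01->0x0b len=7 : 1f b7 26 ff ed 94 60
[1] 0x09->0x03 len=3 : 7d 7b 1f
[2] 0x01->0x10 len=8 : 1f b7 7d 7b 1f 94 60 dc
[3] 0x08->0x00 len=7 : dc 7d 7b 1f b7 26 ff
[4] 0x0f->0x01 len=4 : ed 1f b7 7d
query mem[0x01]=0xed, mem[0x05]=0x26, mem[0x17]=0xdc, mem[0x00]=0xdc, mem[0x11]=0xb7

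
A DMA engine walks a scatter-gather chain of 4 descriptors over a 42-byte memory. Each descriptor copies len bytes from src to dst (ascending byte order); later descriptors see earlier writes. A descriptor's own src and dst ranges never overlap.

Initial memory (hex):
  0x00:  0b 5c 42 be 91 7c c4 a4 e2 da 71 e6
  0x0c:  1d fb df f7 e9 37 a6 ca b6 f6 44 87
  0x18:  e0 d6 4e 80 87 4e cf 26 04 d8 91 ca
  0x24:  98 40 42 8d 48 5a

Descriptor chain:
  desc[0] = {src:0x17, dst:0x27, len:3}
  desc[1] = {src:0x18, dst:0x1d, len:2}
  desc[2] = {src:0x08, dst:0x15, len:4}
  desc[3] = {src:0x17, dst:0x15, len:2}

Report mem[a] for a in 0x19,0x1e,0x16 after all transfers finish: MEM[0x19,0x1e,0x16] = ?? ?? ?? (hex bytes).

MEM[0x19,0x1e,0x16] = d6 d6 e6

[0] 0x17->0x27 len=3 : 87 e0 d6
[1] 0x18->0x1d len=2 : e0 d6
[2] 0x08->0x15 len=4 : e2 da 71 e6
[3] 0x17->0x15 len=2 : 71 e6
query mem[0x19]=0xd6, mem[0x1e]=0xd6, mem[0x16]=0xe6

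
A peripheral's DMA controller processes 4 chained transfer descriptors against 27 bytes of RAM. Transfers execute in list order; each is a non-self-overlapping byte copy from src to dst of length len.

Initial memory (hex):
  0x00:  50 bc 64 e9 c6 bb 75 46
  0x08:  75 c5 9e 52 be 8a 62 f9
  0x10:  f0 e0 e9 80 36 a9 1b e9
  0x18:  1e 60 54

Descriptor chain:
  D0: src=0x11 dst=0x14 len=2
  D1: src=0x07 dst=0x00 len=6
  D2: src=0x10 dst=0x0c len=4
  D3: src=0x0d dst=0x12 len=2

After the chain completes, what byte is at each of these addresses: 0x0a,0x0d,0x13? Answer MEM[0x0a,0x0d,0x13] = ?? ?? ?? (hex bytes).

MEM[0x0a,0x0d,0x13] = 9e e0 e9

D0: mem[0x14..0x15] <- [e0 e9]
D1: mem[0x00..0x05] <- [46 75 c5 9e 52 be]
D2: mem[0x0c..0x0f] <- [f0 e0 e9 80]
D3: mem[0x12..0x13] <- [e0 e9]
query mem[0x0a]=0x9e, mem[0x0d]=0xe0, mem[0x13]=0xe9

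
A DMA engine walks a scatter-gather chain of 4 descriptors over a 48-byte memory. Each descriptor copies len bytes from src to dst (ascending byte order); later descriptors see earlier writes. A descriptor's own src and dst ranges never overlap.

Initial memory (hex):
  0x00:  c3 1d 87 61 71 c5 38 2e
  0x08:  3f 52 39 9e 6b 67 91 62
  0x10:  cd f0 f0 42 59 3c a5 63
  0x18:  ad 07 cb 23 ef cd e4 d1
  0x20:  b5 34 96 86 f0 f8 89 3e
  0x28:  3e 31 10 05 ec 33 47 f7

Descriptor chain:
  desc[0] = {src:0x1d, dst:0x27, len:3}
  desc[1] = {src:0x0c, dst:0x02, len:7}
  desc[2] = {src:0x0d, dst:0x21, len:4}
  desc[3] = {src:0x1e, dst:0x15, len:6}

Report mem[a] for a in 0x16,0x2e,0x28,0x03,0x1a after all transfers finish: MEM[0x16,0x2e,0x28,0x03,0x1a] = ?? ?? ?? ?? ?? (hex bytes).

[0] 0x1d->0x27 len=3 : cd e4 d1
[1] 0x0c->0x02 len=7 : 6b 67 91 62 cd f0 f0
[2] 0x0d->0x21 len=4 : 67 91 62 cd
[3] 0x1e->0x15 len=6 : e4 d1 b5 67 91 62
query mem[0x16]=0xd1, mem[0x2e]=0x47, mem[0x28]=0xe4, mem[0x03]=0x67, mem[0x1a]=0x62

MEM[0x16,0x2e,0x28,0x03,0x1a] = d1 47 e4 67 62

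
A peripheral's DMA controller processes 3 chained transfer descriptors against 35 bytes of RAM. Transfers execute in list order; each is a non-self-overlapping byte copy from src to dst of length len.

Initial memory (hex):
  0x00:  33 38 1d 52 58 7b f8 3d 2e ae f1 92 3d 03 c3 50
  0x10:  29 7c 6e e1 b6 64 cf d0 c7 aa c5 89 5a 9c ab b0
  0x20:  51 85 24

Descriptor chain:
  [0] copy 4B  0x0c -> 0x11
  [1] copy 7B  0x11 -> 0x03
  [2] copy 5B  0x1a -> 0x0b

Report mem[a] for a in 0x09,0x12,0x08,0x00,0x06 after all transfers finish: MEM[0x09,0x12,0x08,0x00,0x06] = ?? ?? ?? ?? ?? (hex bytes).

MEM[0x09,0x12,0x08,0x00,0x06] = d0 03 cf 33 50

  after D0: wrote 4B at 0x11 = 3d03c350
  after D1: wrote 7B at 0x03 = 3d03c35064cfd0
  after D2: wrote 5B at 0x0b = c5895a9cab
query mem[0x09]=0xd0, mem[0x12]=0x03, mem[0x08]=0xcf, mem[0x00]=0x33, mem[0x06]=0x50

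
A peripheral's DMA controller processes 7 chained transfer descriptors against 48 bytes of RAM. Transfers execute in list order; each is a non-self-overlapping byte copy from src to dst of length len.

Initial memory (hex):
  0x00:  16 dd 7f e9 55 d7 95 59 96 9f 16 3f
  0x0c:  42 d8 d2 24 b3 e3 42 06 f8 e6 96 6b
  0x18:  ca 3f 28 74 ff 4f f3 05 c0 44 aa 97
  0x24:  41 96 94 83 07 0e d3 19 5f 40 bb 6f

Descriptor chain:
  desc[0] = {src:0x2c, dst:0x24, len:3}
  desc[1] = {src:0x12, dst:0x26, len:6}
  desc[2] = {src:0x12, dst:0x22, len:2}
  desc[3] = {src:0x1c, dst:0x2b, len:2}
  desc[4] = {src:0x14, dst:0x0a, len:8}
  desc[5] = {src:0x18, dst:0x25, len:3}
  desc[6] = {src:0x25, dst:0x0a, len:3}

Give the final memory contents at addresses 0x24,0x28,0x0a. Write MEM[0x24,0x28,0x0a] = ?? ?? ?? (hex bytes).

MEM[0x24,0x28,0x0a] = 5f f8 ca

  after D0: wrote 3B at 0x24 = 5f40bb
  after D1: wrote 6B at 0x26 = 4206f8e6966b
  after D2: wrote 2B at 0x22 = 4206
  after D3: wrote 2B at 0x2b = ff4f
  after D4: wrote 8B at 0x0a = f8e6966bca3f2874
  after D5: wrote 3B at 0x25 = ca3f28
  after D6: wrote 3B at 0x0a = ca3f28
query mem[0x24]=0x5f, mem[0x28]=0xf8, mem[0x0a]=0xca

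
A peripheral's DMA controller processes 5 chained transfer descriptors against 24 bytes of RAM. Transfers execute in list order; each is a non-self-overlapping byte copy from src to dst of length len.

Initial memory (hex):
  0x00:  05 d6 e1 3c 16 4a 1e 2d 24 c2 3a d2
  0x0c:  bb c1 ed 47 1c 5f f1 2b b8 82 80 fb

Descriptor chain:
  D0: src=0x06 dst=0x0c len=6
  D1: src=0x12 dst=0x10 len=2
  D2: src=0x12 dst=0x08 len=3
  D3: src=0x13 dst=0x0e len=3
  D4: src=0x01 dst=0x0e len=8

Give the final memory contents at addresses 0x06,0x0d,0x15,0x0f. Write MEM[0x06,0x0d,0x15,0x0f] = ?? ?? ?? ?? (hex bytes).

MEM[0x06,0x0d,0x15,0x0f] = 1e 2d f1 e1

D0: mem[0x0c..0x11] <- [1e 2d 24 c2 3a d2]
D1: mem[0x10..0x11] <- [f1 2b]
D2: mem[0x08..0x0a] <- [f1 2b b8]
D3: mem[0x0e..0x10] <- [2b b8 82]
D4: mem[0x0e..0x15] <- [d6 e1 3c 16 4a 1e 2d f1]
query mem[0x06]=0x1e, mem[0x0d]=0x2d, mem[0x15]=0xf1, mem[0x0f]=0xe1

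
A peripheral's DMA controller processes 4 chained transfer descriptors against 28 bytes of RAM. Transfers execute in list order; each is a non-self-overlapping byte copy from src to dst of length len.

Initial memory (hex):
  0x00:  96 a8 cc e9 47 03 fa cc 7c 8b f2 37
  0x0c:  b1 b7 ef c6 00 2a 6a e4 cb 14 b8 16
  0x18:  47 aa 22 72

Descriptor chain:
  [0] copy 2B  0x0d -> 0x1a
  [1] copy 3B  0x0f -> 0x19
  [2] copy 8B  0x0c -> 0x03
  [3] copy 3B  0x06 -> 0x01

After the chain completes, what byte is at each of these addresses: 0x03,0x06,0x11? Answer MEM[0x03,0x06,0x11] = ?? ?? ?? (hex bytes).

MEM[0x03,0x06,0x11] = 2a c6 2a

[0] 0x0d->0x1a len=2 : b7 ef
[1] 0x0f->0x19 len=3 : c6 00 2a
[2] 0x0c->0x03 len=8 : b1 b7 ef c6 00 2a 6a e4
[3] 0x06->0x01 len=3 : c6 00 2a
query mem[0x03]=0x2a, mem[0x06]=0xc6, mem[0x11]=0x2a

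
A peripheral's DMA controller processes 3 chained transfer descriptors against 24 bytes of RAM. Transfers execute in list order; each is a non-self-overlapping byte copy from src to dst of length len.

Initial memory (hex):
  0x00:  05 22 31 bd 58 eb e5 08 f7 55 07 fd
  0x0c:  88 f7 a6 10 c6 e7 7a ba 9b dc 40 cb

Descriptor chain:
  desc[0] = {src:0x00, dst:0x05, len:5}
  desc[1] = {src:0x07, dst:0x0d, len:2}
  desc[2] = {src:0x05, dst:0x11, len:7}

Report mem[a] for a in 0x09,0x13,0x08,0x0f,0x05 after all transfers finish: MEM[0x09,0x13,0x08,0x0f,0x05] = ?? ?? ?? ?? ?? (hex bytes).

MEM[0x09,0x13,0x08,0x0f,0x05] = 58 31 bd 10 05

  after D0: wrote 5B at 0x05 = 052231bd58
  after D1: wrote 2B at 0x0d = 31bd
  after D2: wrote 7B at 0x11 = 052231bd5807fd
query mem[0x09]=0x58, mem[0x13]=0x31, mem[0x08]=0xbd, mem[0x0f]=0x10, mem[0x05]=0x05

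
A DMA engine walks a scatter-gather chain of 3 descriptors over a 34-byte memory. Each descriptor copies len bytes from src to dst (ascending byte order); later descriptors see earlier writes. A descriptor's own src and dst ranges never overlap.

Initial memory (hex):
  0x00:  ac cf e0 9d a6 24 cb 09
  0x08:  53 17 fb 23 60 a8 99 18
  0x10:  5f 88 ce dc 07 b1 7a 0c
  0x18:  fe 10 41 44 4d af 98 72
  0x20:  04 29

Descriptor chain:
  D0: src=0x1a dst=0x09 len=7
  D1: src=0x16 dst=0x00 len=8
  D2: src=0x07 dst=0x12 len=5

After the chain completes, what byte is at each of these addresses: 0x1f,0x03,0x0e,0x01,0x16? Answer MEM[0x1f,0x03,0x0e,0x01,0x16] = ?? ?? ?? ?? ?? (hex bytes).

  after D0: wrote 7B at 0x09 = 41444daf987204
  after D1: wrote 8B at 0x00 = 7a0cfe1041444daf
  after D2: wrote 5B at 0x12 = af5341444d
query mem[0x1f]=0x72, mem[0x03]=0x10, mem[0x0e]=0x72, mem[0x01]=0x0c, mem[0x16]=0x4d

MEM[0x1f,0x03,0x0e,0x01,0x16] = 72 10 72 0c 4d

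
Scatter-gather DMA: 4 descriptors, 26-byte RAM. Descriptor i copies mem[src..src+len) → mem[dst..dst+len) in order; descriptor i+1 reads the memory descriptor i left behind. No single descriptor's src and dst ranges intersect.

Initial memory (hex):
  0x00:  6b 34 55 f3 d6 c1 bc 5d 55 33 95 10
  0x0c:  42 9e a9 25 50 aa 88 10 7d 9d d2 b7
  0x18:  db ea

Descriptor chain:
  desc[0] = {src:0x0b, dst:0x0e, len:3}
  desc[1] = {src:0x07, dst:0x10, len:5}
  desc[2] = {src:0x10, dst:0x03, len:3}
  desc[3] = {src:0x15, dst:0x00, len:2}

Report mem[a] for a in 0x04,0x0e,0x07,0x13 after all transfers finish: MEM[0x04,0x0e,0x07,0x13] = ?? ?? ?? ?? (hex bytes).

  after D0: wrote 3B at 0x0e = 10429e
  after D1: wrote 5B at 0x10 = 5d55339510
  after D2: wrote 3B at 0x03 = 5d5533
  after D3: wrote 2B at 0x00 = 9dd2
query mem[0x04]=0x55, mem[0x0e]=0x10, mem[0x07]=0x5d, mem[0x13]=0x95

MEM[0x04,0x0e,0x07,0x13] = 55 10 5d 95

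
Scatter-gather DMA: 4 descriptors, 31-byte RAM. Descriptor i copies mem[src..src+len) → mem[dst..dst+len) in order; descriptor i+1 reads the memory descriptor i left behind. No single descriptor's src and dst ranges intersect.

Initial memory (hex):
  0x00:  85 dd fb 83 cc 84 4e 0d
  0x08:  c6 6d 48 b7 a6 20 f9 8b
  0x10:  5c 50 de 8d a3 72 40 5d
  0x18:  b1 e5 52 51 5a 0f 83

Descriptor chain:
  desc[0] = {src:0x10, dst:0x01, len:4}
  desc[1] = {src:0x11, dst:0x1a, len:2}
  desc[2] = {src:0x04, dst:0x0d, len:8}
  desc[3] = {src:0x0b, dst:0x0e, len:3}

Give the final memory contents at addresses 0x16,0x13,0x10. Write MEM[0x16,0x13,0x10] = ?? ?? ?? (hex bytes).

[0] 0x10->0x01 len=4 : 5c 50 de 8d
[1] 0x11->0x1a len=2 : 50 de
[2] 0x04->0x0d len=8 : 8d 84 4e 0d c6 6d 48 b7
[3] 0x0b->0x0e len=3 : b7 a6 8d
query mem[0x16]=0x40, mem[0x13]=0x48, mem[0x10]=0x8d

MEM[0x16,0x13,0x10] = 40 48 8d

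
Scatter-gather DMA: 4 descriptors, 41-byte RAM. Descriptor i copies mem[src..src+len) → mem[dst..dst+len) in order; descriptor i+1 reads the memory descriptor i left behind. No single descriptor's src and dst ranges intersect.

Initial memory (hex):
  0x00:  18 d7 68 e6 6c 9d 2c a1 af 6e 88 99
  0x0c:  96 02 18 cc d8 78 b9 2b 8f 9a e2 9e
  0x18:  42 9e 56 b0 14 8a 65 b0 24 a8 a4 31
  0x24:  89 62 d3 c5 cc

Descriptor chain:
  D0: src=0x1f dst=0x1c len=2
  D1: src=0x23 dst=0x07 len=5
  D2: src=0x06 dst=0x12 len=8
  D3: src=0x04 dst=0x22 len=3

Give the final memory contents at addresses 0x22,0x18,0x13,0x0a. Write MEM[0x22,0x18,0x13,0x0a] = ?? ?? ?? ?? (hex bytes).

[0] 0x1f->0x1c len=2 : b0 24
[1] 0x23->0x07 len=5 : 31 89 62 d3 c5
[2] 0x06->0x12 len=8 : 2c 31 89 62 d3 c5 96 02
[3] 0x04->0x22 len=3 : 6c 9d 2c
query mem[0x22]=0x6c, mem[0x18]=0x96, mem[0x13]=0x31, mem[0x0a]=0xd3

MEM[0x22,0x18,0x13,0x0a] = 6c 96 31 d3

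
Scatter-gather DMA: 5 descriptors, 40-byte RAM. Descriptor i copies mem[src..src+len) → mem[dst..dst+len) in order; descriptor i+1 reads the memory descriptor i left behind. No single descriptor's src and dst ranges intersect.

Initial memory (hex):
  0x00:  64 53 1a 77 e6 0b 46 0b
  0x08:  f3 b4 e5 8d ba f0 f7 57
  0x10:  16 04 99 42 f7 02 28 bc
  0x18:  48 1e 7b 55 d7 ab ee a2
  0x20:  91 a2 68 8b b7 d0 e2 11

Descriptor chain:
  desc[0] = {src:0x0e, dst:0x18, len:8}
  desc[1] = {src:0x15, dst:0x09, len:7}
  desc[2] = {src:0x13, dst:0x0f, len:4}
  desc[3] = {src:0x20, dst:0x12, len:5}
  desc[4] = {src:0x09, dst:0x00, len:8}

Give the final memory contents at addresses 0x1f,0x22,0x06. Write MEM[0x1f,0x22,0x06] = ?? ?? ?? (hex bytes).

#0 dst[0x18+8] := {0xf7,0x57,0x16,0x04,0x99,0x42,0xf7,0x02}
#1 dst[0x09+7] := {0x02,0x28,0xbc,0xf7,0x57,0x16,0x04}
#2 dst[0x0f+4] := {0x42,0xf7,0x02,0x28}
#3 dst[0x12+5] := {0x91,0xa2,0x68,0x8b,0xb7}
#4 dst[0x00+8] := {0x02,0x28,0xbc,0xf7,0x57,0x16,0x42,0xf7}
query mem[0x1f]=0x02, mem[0x22]=0x68, mem[0x06]=0x42

MEM[0x1f,0x22,0x06] = 02 68 42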